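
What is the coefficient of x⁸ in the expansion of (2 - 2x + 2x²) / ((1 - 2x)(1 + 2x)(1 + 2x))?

The denominator gives the recurrence a_n = −2a_(n−1) + 4a_(n−2) + 8a_(n−3) for n ≥ 3; the numerator fixes a_0 = 2, a_1 = -6, a_2 = 22.
Iterating: 2, -6, 22, -52, 144, -320, 800, -1728, 4096, so a_8 = 4096.

4096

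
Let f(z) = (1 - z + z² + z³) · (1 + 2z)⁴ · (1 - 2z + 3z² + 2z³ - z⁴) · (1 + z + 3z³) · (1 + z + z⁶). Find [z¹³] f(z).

(1 - z + z² + z³) has coefficients 1,-1,1,1 for degrees 0…3.
(1 + 2z)⁴ has coefficients 1,8,24,32,16,0,0,0,0,0,0,0,0,0 for degrees 0…13.
Multiplying by (1 - 2z + 3z² + 2z³ - z⁴) gives running coefficients 1,6,11,10,39,104,88,0,-16,0,0,0,0,0 for degrees 0…13.
Multiplying by (1 + z + 3z³) gives running coefficients 1,7,17,24,67,176,222,205,296,248,0,-48,0,0 for degrees 0…13.
Finally multiplying by (1 + z + z⁶), the product of all factors after the first has coefficients 1,8,24,41,91,243,399,434,518,568,315,128,174,205 for degrees 0…13.
[z¹³] = 1·205 − 1·174 + 1·128 + 1·315 = 474.

474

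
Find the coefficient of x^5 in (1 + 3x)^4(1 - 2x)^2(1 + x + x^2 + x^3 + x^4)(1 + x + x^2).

(1 + 3x)^4 has coefficients 1,12,54,108,81 for degrees 0…4.
(1 - 2x)^2 has coefficients 1,-4,4,0,0,0 for degrees 0…5.
Multiplying by (1 + x + x^2 + x^3 + x^4) gives running coefficients 1,-3,1,1,1,0 for degrees 0…5.
Finally multiplying by (1 + x + x^2), the product of all factors after the first has coefficients 1,-2,-1,-1,3,2 for degrees 0…5.
[x^5] = 1·2 + 12·3 + 54·(-1) + 108·(-1) + 81·(-2) = -286.

-286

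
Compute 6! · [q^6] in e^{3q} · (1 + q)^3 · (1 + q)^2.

83079

The EGF product rule gives c_6 = Σ_{k_1+k_2+k_3=6} C(6; k_1,k_2,k_3) · ∏ g_i(k_i), where e^{3q} gives (3)^k; (1+q)^3 gives the falling factorial (3)_k; (1+q)^2 gives the falling factorial (2)_k.
g_1(k) for k = 0…6: 1, 3, 9, 27, 81, 243, 729.
g_2(k) for k = 0…6: 1, 3, 6, 6, 0, 0, 0.
g_3(k) for k = 0…6: 1, 2, 2, 0, 0, 0, 0.
First combine the last two factors: h(k) = Σ_j C(k,j)·g_2(j)·g_3(k−j) for k = 0…6: 1, 5, 20, 60, 120, 120, 0.
c_6 = Σ_k C(6,k)·g_1(k)·h(6−k) = 6·3·120 + 15·9·120 + 20·27·60 + 15·81·20 + 6·243·5 + 1·729·1 = 2160 + 16200 + 32400 + 24300 + 7290 + 729 = 83079.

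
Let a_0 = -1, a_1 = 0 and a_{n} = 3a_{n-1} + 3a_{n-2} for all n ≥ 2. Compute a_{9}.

-27945

The ordinary generating function has denominator 1 - 3x - 3x^2.
Iterating the recurrence: a_0,…,a_{9} = -1, 0, -3, -9, -36, -135, -513, -1944, -7371, -27945.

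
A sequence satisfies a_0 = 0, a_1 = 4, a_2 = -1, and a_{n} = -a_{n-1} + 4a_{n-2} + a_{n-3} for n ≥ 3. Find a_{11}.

15231

The ordinary generating function has denominator 1 + x - 4x^2 - x^3.
Iterating the recurrence: a_0,…,a_{11} = 0, 4, -1, 17, -17, 84, -135, 454, -910, 2591, -5777, 15231.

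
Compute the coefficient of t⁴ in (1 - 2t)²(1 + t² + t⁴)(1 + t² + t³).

6

(1 - 2t)² has coefficients 1,-4,4 for degrees 0…2.
(1 + t² + t⁴) has coefficients 1,0,1,0,1 for degrees 0…4.
Finally multiplying by (1 + t² + t³), the product of all factors after the first has coefficients 1,0,2,1,2 for degrees 0…4.
[t⁴] = 1·2 − 4·1 + 4·2 = 6.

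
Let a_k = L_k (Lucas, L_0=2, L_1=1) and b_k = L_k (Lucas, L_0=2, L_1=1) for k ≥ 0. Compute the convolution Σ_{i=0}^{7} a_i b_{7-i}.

The convolution is the x^7 coefficient of A(x)B(x).
Σ = 2·29 + 1·18 + 3·11 + 4·7 + 7·4 + 11·3 + 18·1 + 29·2 = 274.

274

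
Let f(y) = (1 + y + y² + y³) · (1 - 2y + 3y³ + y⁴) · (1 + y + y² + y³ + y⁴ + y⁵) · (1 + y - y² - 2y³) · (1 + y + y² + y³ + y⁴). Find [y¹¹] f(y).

(1 + y + y² + y³) has coefficients 1,1,1,1 for degrees 0…3.
(1 - 2y + 3y³ + y⁴) has coefficients 1,-2,0,3,1,0,0,0,0,0,0,0 for degrees 0…11.
Multiplying by (1 + y + y² + y³ + y⁴ + y⁵) gives running coefficients 1,-1,-1,2,3,3,2,4,4,1,0,0 for degrees 0…11.
Multiplying by (1 + y - y² - 2y³) gives running coefficients 1,0,-3,0,8,6,-2,-3,0,-3,-11,-9 for degrees 0…11.
Finally multiplying by (1 + y + y² + y³ + y⁴), the product of all factors after the first has coefficients 1,1,-2,-2,6,11,9,9,9,-2,-19,-26 for degrees 0…11.
[y¹¹] = 1·(-26) + 1·(-19) + 1·(-2) + 1·9 = -38.

-38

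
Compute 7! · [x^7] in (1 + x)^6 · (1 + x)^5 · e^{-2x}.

The EGF product rule gives c_7 = Σ_{k_1+k_2+k_3=7} C(7; k_1,k_2,k_3) · ∏ g_i(k_i), where (1+x)^6 gives the falling factorial (6)_k; (1+x)^5 gives the falling factorial (5)_k; e^{-2x} gives (-2)^k.
g_1(k) for k = 0…7: 1, 6, 30, 120, 360, 720, 720, 0.
g_2(k) for k = 0…7: 1, 5, 20, 60, 120, 120, 0, 0.
g_3(k) for k = 0…7: 1, -2, 4, -8, 16, -32, 64, -128.
First combine the last two factors: h(k) = Σ_j C(k,j)·g_2(j)·g_3(k−j) for k = 0…7: 1, 3, 4, -8, -24, 88, 64, -1248.
c_7 = Σ_k C(7,k)·g_1(k)·h(7−k) = 1·1·(-1248) + 7·6·64 + 21·30·88 + 35·120·(-24) + 35·360·(-8) + 21·720·4 + 7·720·3 = −1248 + 2688 + 55440 − 100800 − 100800 + 60480 + 15120 = -69120.

-69120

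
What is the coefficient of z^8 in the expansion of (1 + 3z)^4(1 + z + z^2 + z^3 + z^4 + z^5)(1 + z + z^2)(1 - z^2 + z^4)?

(1 + 3z)^4 has coefficients 1,12,54,108,81 for degrees 0…4.
(1 + z + z^2 + z^3 + z^4 + z^5) has coefficients 1,1,1,1,1,1,0,0,0 for degrees 0…8.
Multiplying by (1 + z + z^2) gives running coefficients 1,2,3,3,3,3,2,1,0 for degrees 0…8.
Finally multiplying by (1 - z^2 + z^4), the product of all factors after the first has coefficients 1,2,2,1,1,2,2,1,1 for degrees 0…8.
[z^8] = 1·1 + 12·1 + 54·2 + 108·2 + 81·1 = 418.

418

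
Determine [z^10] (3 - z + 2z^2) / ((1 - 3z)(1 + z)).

The denominator gives the recurrence a_n = 2a_(n−1) + 3a_(n−2) for n ≥ 3; the numerator fixes a_0 = 3, a_1 = 5, a_2 = 21.
Iterating: 3, 5, 21, 57, 177, 525, 1581, 4737, 14217, 42645, 127941, so a_10 = 127941.

127941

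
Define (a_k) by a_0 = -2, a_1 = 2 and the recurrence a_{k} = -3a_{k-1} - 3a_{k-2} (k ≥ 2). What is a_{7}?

The ordinary generating function has denominator 1 + 3t + 3t^2.
Iterating the recurrence: a_0,…,a_{7} = -2, 2, 0, -6, 18, -36, 54, -54.

-54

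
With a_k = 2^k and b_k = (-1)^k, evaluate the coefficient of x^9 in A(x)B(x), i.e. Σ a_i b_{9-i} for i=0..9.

Write out a_i and b_{9-i} for i = 0,…,9 and sum the products.
Σ = 1·(-1) + 2·1 + 4·(-1) + 8·1 + 16·(-1) + 32·1 + 64·(-1) + 128·1 + 256·(-1) + 512·1 = 341.

341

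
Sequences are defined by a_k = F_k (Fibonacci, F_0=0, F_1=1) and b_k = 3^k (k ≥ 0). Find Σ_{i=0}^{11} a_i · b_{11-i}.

This is [x^11] in the product of the two ordinary generating functions.
Σ = 0·177147 + 1·59049 + 1·19683 + 2·6561 + 3·2187 + 5·729 + 8·243 + 13·81 + 21·27 + 34·9 + 55·3 + 89·1 = 106184.

106184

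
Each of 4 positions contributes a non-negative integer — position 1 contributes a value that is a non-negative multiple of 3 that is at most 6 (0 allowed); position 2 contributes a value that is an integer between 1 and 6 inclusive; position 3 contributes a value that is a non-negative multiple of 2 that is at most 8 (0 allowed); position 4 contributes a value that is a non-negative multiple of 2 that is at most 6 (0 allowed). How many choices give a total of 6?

9

The generating function for the choices is (1 + z^3 + z^6)·(z + z^2 + z^3 + z^4 + z^5 + z^6)·(1 + z^2 + z^4 + z^6 + z^8)·(1 + z^2 + z^4 + z^6); the count is [z^6].
(1 + z^3 + z^6) has coefficients 1,0,0,1,0,0,1 for degrees 0…6.
(z + z^2 + z^3 + z^4 + z^5 + z^6) has coefficients 0,1,1,1,1,1,1 for degrees 0…6.
Multiplying by (1 + z^2 + z^4 + z^6 + z^8) gives running coefficients 0,1,1,2,2,3,3 for degrees 0…6.
Finally multiplying by (1 + z^2 + z^4 + z^6), the product of all factors after the first has coefficients 0,1,1,3,3,6,6 for degrees 0…6.
[z^6] = 1·6 + 1·3 + 1·0 = 9.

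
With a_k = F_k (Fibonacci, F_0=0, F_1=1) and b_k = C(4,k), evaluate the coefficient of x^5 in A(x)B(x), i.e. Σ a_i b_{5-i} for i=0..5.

The convolution is the x^5 coefficient of A(x)B(x).
Σ = 0·0 + 1·1 + 1·4 + 2·6 + 3·4 + 5·1 = 34.

34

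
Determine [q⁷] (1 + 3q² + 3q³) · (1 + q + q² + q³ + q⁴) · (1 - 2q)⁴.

(1 + 3q² + 3q³) has coefficients 1,0,3,3 for degrees 0…3.
(1 + q + q² + q³ + q⁴) has coefficients 1,1,1,1,1,0,0,0 for degrees 0…7.
Finally multiplying by (1 - 2q)⁴, the product of all factors after the first has coefficients 1,-7,17,-15,1,0,8,-16 for degrees 0…7.
[q⁷] = 1·(-16) + 3·0 + 3·1 = -13.

-13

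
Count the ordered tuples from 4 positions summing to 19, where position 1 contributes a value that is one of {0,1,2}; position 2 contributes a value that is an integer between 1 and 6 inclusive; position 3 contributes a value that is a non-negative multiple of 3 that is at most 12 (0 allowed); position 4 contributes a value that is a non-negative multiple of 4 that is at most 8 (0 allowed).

14

The generating function for the choices is (1 + q + q²)·(q + q² + q³ + q⁴ + q⁵ + q⁶)·(1 + q³ + q⁶ + q⁹ + q¹²)·(1 + q⁴ + q⁸); the count is [q¹⁹].
(1 + q + q²) has coefficients 1,1,1 for degrees 0…2.
(q + q² + q³ + q⁴ + q⁵ + q⁶) has coefficients 0,1,1,1,1,1,1,0,0,0,0,0,0,0,0,0,0,0,0,0 for degrees 0…19.
Multiplying by (1 + q³ + q⁶ + q⁹ + q¹²) gives running coefficients 0,1,1,1,2,2,2,2,2,2,2,2,2,2,2,2,1,1,1,0 for degrees 0…19.
Finally multiplying by (1 + q⁴ + q⁸), the product of all factors after the first has coefficients 0,1,1,1,2,3,3,3,4,5,5,5,6,6,6,6,5,5,5,4 for degrees 0…19.
[q¹⁹] = 1·4 + 1·5 + 1·5 = 14.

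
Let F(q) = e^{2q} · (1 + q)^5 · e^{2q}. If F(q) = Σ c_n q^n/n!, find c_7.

1436544

The EGF product rule gives c_7 = Σ_{k_1+k_2+k_3=7} C(7; k_1,k_2,k_3) · ∏ g_i(k_i), where e^{2q} gives (2)^k; (1+q)^5 gives the falling factorial (5)_k; e^{2q} gives (2)^k.
g_1(k) for k = 0…7: 1, 2, 4, 8, 16, 32, 64, 128.
g_2(k) for k = 0…7: 1, 5, 20, 60, 120, 120, 0, 0.
g_3(k) for k = 0…7: 1, 2, 4, 8, 16, 32, 64, 128.
First combine the last two factors: h(k) = Σ_j C(k,j)·g_2(j)·g_3(k−j) for k = 0…7: 1, 7, 44, 248, 1256, 5752, 24064, 93088.
c_7 = Σ_k C(7,k)·g_1(k)·h(7−k) = 1·1·93088 + 7·2·24064 + 21·4·5752 + 35·8·1256 + 35·16·248 + 21·32·44 + 7·64·7 + 1·128·1 = 93088 + 336896 + 483168 + 351680 + 138880 + 29568 + 3136 + 128 = 1436544.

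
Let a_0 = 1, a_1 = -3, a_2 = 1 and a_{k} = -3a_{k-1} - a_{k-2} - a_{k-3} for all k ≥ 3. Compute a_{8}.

313

The ordinary generating function has denominator 1 + 3q + q^2 + q^3.
Iterating the recurrence: a_0,…,a_{8} = 1, -3, 1, -1, 5, -15, 41, -113, 313.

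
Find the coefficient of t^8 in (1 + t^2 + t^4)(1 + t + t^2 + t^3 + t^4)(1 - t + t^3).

2

(1 + t^2 + t^4) has coefficients 1,0,1,0,1 for degrees 0…4.
(1 + t + t^2 + t^3 + t^4) has coefficients 1,1,1,1,1,0,0,0,0 for degrees 0…8.
Finally multiplying by (1 - t + t^3), the product of all factors after the first has coefficients 1,0,0,1,1,0,1,1,0 for degrees 0…8.
[t^8] = 1·0 + 1·1 + 1·1 = 2.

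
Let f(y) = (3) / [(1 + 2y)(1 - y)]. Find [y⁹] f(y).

-1023

The denominator gives the recurrence a_n = −a_(n−1) + 2a_(n−2) for n ≥ 2; the numerator fixes a_0 = 3, a_1 = -3.
Iterating: 3, -3, 9, -15, 33, -63, 129, -255, 513, -1023, so a_9 = -1023.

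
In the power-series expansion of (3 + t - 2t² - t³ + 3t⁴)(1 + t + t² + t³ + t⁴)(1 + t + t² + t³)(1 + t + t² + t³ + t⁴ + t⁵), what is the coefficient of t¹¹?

32

(3 + t - 2t² - t³ + 3t⁴) has coefficients 3,1,-2,-1,3 for degrees 0…4.
(1 + t + t² + t³ + t⁴) has coefficients 1,1,1,1,1,0,0,0,0,0,0,0 for degrees 0…11.
Multiplying by (1 + t + t² + t³) gives running coefficients 1,2,3,4,4,3,2,1,0,0,0,0 for degrees 0…11.
Finally multiplying by (1 + t + t² + t³ + t⁴ + t⁵), the product of all factors after the first has coefficients 1,3,6,10,14,17,18,17,14,10,6,3 for degrees 0…11.
[t¹¹] = 3·3 + 1·6 − 2·10 − 1·14 + 3·17 = 32.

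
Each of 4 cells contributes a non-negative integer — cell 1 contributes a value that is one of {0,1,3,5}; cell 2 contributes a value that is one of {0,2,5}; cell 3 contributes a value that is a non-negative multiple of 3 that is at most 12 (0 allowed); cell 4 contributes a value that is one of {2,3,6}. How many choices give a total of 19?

The generating function for the choices is (1 + x + x^3 + x^5)·(1 + x^2 + x^5)·(1 + x^3 + x^6 + x^9 + x^12)·(x^2 + x^3 + x^6); the count is [x^19].
(1 + x + x^3 + x^5) has coefficients 1,1,0,1,0,1 for degrees 0…5.
(1 + x^2 + x^5) has coefficients 1,0,1,0,0,1,0,0,0,0,0,0,0,0,0,0,0,0,0,0 for degrees 0…19.
Multiplying by (1 + x^3 + x^6 + x^9 + x^12) gives running coefficients 1,0,1,1,0,2,1,0,2,1,0,2,1,0,2,0,0,1,0,0 for degrees 0…19.
Finally multiplying by (x^2 + x^3 + x^6), the product of all factors after the first has coefficients 0,0,1,1,1,2,2,2,4,2,2,5,2,2,5,2,2,4,1,1 for degrees 0…19.
[x^19] = 1·1 + 1·1 + 1·2 + 1·5 = 9.

9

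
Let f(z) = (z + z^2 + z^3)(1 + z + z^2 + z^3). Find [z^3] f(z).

(z + z^2 + z^3) has coefficients 0,1,1,1 for degrees 0…3.
(1 + z + z^2 + z^3) has coefficients 1,1,1,1 for degrees 0…3.
[z^3] = 1·1 + 1·1 + 1·1 = 3.

3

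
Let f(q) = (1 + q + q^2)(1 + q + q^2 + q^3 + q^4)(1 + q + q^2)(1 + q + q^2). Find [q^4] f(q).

23

(1 + q + q^2) has coefficients 1,1,1 for degrees 0…2.
(1 + q + q^2 + q^3 + q^4) has coefficients 1,1,1,1,1 for degrees 0…4.
Multiplying by (1 + q + q^2) gives running coefficients 1,2,3,3,3 for degrees 0…4.
Finally multiplying by (1 + q + q^2), the product of all factors after the first has coefficients 1,3,6,8,9 for degrees 0…4.
[q^4] = 1·9 + 1·8 + 1·6 = 23.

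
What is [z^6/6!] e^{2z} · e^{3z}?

15625

The EGF product rule gives c_6 = Σ_{k_1+k_2=6} C(6; k_1,k_2) · ∏ g_i(k_i), where e^{2z} gives (2)^k; e^{3z} gives (3)^k.
g_1(k) for k = 0…6: 1, 2, 4, 8, 16, 32, 64.
g_2(k) for k = 0…6: 1, 3, 9, 27, 81, 243, 729.
c_6 = Σ_k C(6,k)·g_1(k)·g_2(6−k) = 1·1·729 + 6·2·243 + 15·4·81 + 20·8·27 + 15·16·9 + 6·32·3 + 1·64·1 = 729 + 2916 + 4860 + 4320 + 2160 + 576 + 64 = 15625.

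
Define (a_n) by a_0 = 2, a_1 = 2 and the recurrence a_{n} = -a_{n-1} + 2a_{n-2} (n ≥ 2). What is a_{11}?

2

The ordinary generating function has denominator 1 + x - 2x^2.
Iterating the recurrence: a_0,…,a_{11} = 2, 2, 2, 2, 2, 2, 2, 2, 2, 2, 2, 2.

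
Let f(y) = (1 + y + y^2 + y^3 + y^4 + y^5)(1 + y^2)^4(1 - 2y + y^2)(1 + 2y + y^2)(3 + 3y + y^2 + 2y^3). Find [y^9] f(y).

-45

(1 + y + y^2 + y^3 + y^4 + y^5) has coefficients 1,1,1,1,1,1 for degrees 0…5.
(1 + y^2)^4 has coefficients 1,0,4,0,6,0,4,0,1,0 for degrees 0…9.
Multiplying by (1 - 2y + y^2) gives running coefficients 1,-2,5,-8,10,-12,10,-8,5,-2 for degrees 0…9.
Multiplying by (1 + 2y + y^2) gives running coefficients 1,0,2,0,-1,0,-4,0,-1,0 for degrees 0…9.
Finally multiplying by (3 + 3y + y^2 + 2y^3), the product of all factors after the first has coefficients 3,3,7,8,-1,1,-13,-14,-7,-11 for degrees 0…9.
[y^9] = 1·(-11) + 1·(-7) + 1·(-14) + 1·(-13) + 1·1 + 1·(-1) = -45.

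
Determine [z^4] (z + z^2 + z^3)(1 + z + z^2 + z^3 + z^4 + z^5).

(z + z^2 + z^3) has coefficients 0,1,1,1 for degrees 0…3.
(1 + z + z^2 + z^3 + z^4 + z^5) has coefficients 1,1,1,1,1 for degrees 0…4.
[z^4] = 1·1 + 1·1 + 1·1 = 3.

3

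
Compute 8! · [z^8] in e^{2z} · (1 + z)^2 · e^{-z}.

The EGF product rule gives c_8 = Σ_{k_1+k_2+k_3=8} C(8; k_1,k_2,k_3) · ∏ g_i(k_i), where e^{2z} gives (2)^k; (1+z)^2 gives the falling factorial (2)_k; e^{-z} gives (-1)^k.
g_1(k) for k = 0…8: 1, 2, 4, 8, 16, 32, 64, 128, 256.
g_2(k) for k = 0…8: 1, 2, 2, 0, 0, 0, 0, 0, 0.
g_3(k) for k = 0…8: 1, -1, 1, -1, 1, -1, 1, -1, 1.
First combine the last two factors: h(k) = Σ_j C(k,j)·g_2(j)·g_3(k−j) for k = 0…8: 1, 1, -1, -1, 5, -11, 19, -29, 41.
c_8 = Σ_k C(8,k)·g_1(k)·h(8−k) = 1·1·41 + 8·2·(-29) + 28·4·19 + 56·8·(-11) + 70·16·5 + 56·32·(-1) + 28·64·(-1) + 8·128·1 + 1·256·1 = 41 − 464 + 2128 − 4928 + 5600 − 1792 − 1792 + 1024 + 256 = 73.

73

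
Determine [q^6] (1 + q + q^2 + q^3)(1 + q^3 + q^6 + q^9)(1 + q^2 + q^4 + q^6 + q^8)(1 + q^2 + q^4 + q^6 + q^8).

(1 + q + q^2 + q^3) has coefficients 1,1,1,1 for degrees 0…3.
(1 + q^3 + q^6 + q^9) has coefficients 1,0,0,1,0,0,1 for degrees 0…6.
Multiplying by (1 + q^2 + q^4 + q^6 + q^8) gives running coefficients 1,0,1,1,1,1,2 for degrees 0…6.
Finally multiplying by (1 + q^2 + q^4 + q^6 + q^8), the product of all factors after the first has coefficients 1,0,2,1,3,2,5 for degrees 0…6.
[q^6] = 1·5 + 1·2 + 1·3 + 1·1 = 11.

11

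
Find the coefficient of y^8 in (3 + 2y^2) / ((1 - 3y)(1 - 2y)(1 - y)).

91553

Partial fractions give a closed form: a_n = (29/2)·3^n + (-14)·2^n + (5/2)·1^n.
At n = 8: a_8 = 91553.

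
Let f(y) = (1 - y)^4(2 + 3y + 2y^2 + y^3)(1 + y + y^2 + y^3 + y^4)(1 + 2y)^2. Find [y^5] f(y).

7

(1 - y)^4 has coefficients 1,-4,6,-4,1 for degrees 0…4.
(2 + 3y + 2y^2 + y^3) has coefficients 2,3,2,1,0,0 for degrees 0…5.
Multiplying by (1 + y + y^2 + y^3 + y^4) gives running coefficients 2,5,7,8,8,6 for degrees 0…5.
Finally multiplying by (1 + 2y)^2, the product of all factors after the first has coefficients 2,13,35,56,68,70 for degrees 0…5.
[y^5] = 1·70 − 4·68 + 6·56 − 4·35 + 1·13 = 7.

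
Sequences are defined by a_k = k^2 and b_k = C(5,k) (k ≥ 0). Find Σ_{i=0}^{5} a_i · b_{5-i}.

240

The convolution is the x^5 coefficient of A(x)B(x).
Σ = 0·1 + 1·5 + 4·10 + 9·10 + 16·5 + 25·1 = 240.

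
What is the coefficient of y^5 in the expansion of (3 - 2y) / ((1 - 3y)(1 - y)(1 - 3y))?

4921

The denominator gives the recurrence a_n = 7a_(n−1) − 15a_(n−2) + 9a_(n−3) for n ≥ 3; the numerator fixes a_0 = 3, a_1 = 19, a_2 = 88.
Iterating: 3, 19, 88, 358, 1357, 4921, so a_5 = 4921.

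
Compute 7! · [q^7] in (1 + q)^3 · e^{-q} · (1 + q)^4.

The EGF product rule gives c_7 = Σ_{k_1+k_2+k_3=7} C(7; k_1,k_2,k_3) · ∏ g_i(k_i), where (1+q)^3 gives the falling factorial (3)_k; e^{-q} gives (-1)^k; (1+q)^4 gives the falling factorial (4)_k.
g_1(k) for k = 0…7: 1, 3, 6, 6, 0, 0, 0, 0.
g_2(k) for k = 0…7: 1, -1, 1, -1, 1, -1, 1, -1.
g_3(k) for k = 0…7: 1, 4, 12, 24, 24, 0, 0, 0.
First combine the last two factors: h(k) = Σ_j C(k,j)·g_2(j)·g_3(k−j) for k = 0…7: 1, 3, 5, -1, -15, 19, 37, -225.
c_7 = Σ_k C(7,k)·g_1(k)·h(7−k) = 1·1·(-225) + 7·3·37 + 21·6·19 + 35·6·(-15) = −225 + 777 + 2394 − 3150 = -204.

-204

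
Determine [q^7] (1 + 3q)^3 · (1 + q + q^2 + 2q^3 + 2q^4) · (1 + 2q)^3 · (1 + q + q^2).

6211

(1 + 3q)^3 has coefficients 1,9,27,27 for degrees 0…3.
(1 + q + q^2 + 2q^3 + 2q^4) has coefficients 1,1,1,2,2,0,0,0 for degrees 0…7.
Multiplying by (1 + 2q)^3 gives running coefficients 1,7,19,28,34,44,40,16 for degrees 0…7.
Finally multiplying by (1 + q + q^2), the product of all factors after the first has coefficients 1,8,27,54,81,106,118,100 for degrees 0…7.
[q^7] = 1·100 + 9·118 + 27·106 + 27·81 = 6211.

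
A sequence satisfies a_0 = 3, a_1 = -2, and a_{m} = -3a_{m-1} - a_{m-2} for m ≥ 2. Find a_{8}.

The ordinary generating function has denominator 1 + 3q + q^2.
Iterating the recurrence: a_0,…,a_{8} = 3, -2, 3, -7, 18, -47, 123, -322, 843.

843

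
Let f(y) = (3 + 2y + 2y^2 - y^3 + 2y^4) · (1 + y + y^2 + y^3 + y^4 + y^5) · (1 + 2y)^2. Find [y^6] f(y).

69

(3 + 2y + 2y^2 - y^3 + 2y^4) has coefficients 3,2,2,-1,2 for degrees 0…4.
(1 + y + y^2 + y^3 + y^4 + y^5) has coefficients 1,1,1,1,1,1,0 for degrees 0…6.
Finally multiplying by (1 + 2y)^2, the product of all factors after the first has coefficients 1,5,9,9,9,9,8 for degrees 0…6.
[y^6] = 3·8 + 2·9 + 2·9 − 1·9 + 2·9 = 69.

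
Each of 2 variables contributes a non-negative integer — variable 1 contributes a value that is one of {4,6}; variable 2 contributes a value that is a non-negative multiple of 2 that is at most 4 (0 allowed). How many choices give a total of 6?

The generating function for the choices is (y^4 + y^6)·(1 + y^2 + y^4); the count is [y^6].
(y^4 + y^6) has coefficients 0,0,0,0,1,0,1 for degrees 0…6.
(1 + y^2 + y^4) has coefficients 1,0,1,0,1,0,0 for degrees 0…6.
[y^6] = 1·1 + 1·1 = 2.

2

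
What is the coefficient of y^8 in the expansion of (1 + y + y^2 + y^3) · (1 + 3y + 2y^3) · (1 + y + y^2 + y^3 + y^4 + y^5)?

15

(1 + y + y^2 + y^3) has coefficients 1,1,1,1 for degrees 0…3.
(1 + 3y + 2y^3) has coefficients 1,3,0,2,0,0,0,0,0 for degrees 0…8.
Finally multiplying by (1 + y + y^2 + y^3 + y^4 + y^5), the product of all factors after the first has coefficients 1,4,4,6,6,6,5,2,2 for degrees 0…8.
[y^8] = 1·2 + 1·2 + 1·5 + 1·6 = 15.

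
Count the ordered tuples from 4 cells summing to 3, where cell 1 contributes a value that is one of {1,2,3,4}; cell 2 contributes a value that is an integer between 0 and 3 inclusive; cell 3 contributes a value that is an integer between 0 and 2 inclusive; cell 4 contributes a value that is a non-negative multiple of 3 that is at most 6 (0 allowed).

6

The generating function for the choices is (q + q² + q³ + q⁴)·(1 + q + q² + q³)·(1 + q + q²)·(1 + q³ + q⁶); the count is [q³].
(q + q² + q³ + q⁴) has coefficients 0,1,1,1 for degrees 0…3.
(1 + q + q² + q³) has coefficients 1,1,1,1 for degrees 0…3.
Multiplying by (1 + q + q²) gives running coefficients 1,2,3,3 for degrees 0…3.
Finally multiplying by (1 + q³ + q⁶), the product of all factors after the first has coefficients 1,2,3,4 for degrees 0…3.
[q³] = 1·3 + 1·2 + 1·1 = 6.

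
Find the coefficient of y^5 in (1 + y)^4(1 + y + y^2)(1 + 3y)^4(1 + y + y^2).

4404

(1 + y)^4 has coefficients 1,4,6,4,1 for degrees 0…4.
(1 + y + y^2) has coefficients 1,1,1,0,0,0 for degrees 0…5.
Multiplying by (1 + 3y)^4 gives running coefficients 1,13,67,174,243,189 for degrees 0…5.
Finally multiplying by (1 + y + y^2), the product of all factors after the first has coefficients 1,14,81,254,484,606 for degrees 0…5.
[y^5] = 1·606 + 4·484 + 6·254 + 4·81 + 1·14 = 4404.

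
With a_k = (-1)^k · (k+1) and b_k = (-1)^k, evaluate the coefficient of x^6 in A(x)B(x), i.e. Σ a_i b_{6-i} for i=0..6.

Write out a_i and b_{6-i} for i = 0,…,6 and sum the products.
Σ = 1·1 − 2·(-1) + 3·1 − 4·(-1) + 5·1 − 6·(-1) + 7·1 = 28.

28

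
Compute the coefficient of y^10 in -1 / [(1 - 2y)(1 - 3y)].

-175099

The denominator gives the recurrence a_n = 5a_(n−1) − 6a_(n−2) for n ≥ 2; the numerator fixes a_0 = -1, a_1 = -5.
Iterating: -1, -5, -19, -65, -211, -665, -2059, -6305, -19171, -58025, -175099, so a_10 = -175099.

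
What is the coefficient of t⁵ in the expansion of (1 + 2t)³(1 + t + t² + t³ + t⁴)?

(1 + 2t)³ has coefficients 1,6,12,8 for degrees 0…3.
(1 + t + t² + t³ + t⁴) has coefficients 1,1,1,1,1,0 for degrees 0…5.
[t⁵] = 1·0 + 6·1 + 12·1 + 8·1 = 26.

26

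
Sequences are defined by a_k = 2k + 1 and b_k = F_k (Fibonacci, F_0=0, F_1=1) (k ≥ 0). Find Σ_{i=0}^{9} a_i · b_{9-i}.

Write out a_i and b_{9-i} for i = 0,…,9 and sum the products.
Σ = 1·34 + 3·21 + 5·13 + 7·8 + 9·5 + 11·3 + 13·2 + 15·1 + 17·1 + 19·0 = 354.

354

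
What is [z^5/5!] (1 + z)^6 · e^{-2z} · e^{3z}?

The EGF product rule gives c_5 = Σ_{k_1+k_2+k_3=5} C(5; k_1,k_2,k_3) · ∏ g_i(k_i), where (1+z)^6 gives the falling factorial (6)_k; e^{-2z} gives (-2)^k; e^{3z} gives (3)^k.
g_1(k) for k = 0…5: 1, 6, 30, 120, 360, 720.
g_2(k) for k = 0…5: 1, -2, 4, -8, 16, -32.
g_3(k) for k = 0…5: 1, 3, 9, 27, 81, 243.
First combine the last two factors: h(k) = Σ_j C(k,j)·g_2(j)·g_3(k−j) for k = 0…5: 1, 1, 1, 1, 1, 1.
c_5 = Σ_k C(5,k)·g_1(k)·h(5−k) = 1·1·1 + 5·6·1 + 10·30·1 + 10·120·1 + 5·360·1 + 1·720·1 = 1 + 30 + 300 + 1200 + 1800 + 720 = 4051.

4051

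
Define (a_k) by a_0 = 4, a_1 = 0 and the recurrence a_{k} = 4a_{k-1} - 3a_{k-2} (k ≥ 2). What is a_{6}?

The ordinary generating function has denominator 1 - 4t + 3t^2.
Iterating the recurrence: a_0,…,a_{6} = 4, 0, -12, -48, -156, -480, -1452.

-1452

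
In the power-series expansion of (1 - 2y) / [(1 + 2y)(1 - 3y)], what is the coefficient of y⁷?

Partial fractions give a closed form: a_n = (4/5)·(-2)^n + (1/5)·3^n.
At n = 7: a_7 = 335.

335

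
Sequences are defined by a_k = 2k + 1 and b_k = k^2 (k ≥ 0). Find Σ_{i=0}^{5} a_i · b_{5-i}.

The convolution is the x^5 coefficient of A(x)B(x).
Σ = 1·25 + 3·16 + 5·9 + 7·4 + 9·1 + 11·0 = 155.

155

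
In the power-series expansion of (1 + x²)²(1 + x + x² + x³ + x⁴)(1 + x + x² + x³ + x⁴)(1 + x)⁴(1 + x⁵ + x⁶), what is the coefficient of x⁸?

295

(1 + x²)² has coefficients 1,0,2,0,1 for degrees 0…4.
(1 + x + x² + x³ + x⁴) has coefficients 1,1,1,1,1,0,0,0,0 for degrees 0…8.
Multiplying by (1 + x + x² + x³ + x⁴) gives running coefficients 1,2,3,4,5,4,3,2,1 for degrees 0…8.
Multiplying by (1 + x)⁴ gives running coefficients 1,6,17,32,48,62,68,62,48 for degrees 0…8.
Finally multiplying by (1 + x⁵ + x⁶), the product of all factors after the first has coefficients 1,6,17,32,48,63,75,85,97 for degrees 0…8.
[x⁸] = 1·97 + 2·75 + 1·48 = 295.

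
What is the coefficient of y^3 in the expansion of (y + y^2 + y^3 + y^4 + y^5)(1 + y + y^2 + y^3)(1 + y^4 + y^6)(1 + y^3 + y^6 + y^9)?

3

(y + y^2 + y^3 + y^4 + y^5) has coefficients 0,1,1,1 for degrees 0…3.
(1 + y + y^2 + y^3) has coefficients 1,1,1,1 for degrees 0…3.
Multiplying by (1 + y^4 + y^6) gives running coefficients 1,1,1,1 for degrees 0…3.
Finally multiplying by (1 + y^3 + y^6 + y^9), the product of all factors after the first has coefficients 1,1,1,2 for degrees 0…3.
[y^3] = 1·1 + 1·1 + 1·1 = 3.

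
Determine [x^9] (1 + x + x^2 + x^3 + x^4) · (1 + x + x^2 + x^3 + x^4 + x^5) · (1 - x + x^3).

(1 + x + x^2 + x^3 + x^4) has coefficients 1,1,1,1,1 for degrees 0…4.
(1 + x + x^2 + x^3 + x^4 + x^5) has coefficients 1,1,1,1,1,1,0,0,0,0 for degrees 0…9.
Finally multiplying by (1 - x + x^3), the product of all factors after the first has coefficients 1,0,0,1,1,1,0,1,1,0 for degrees 0…9.
[x^9] = 1·0 + 1·1 + 1·1 + 1·0 + 1·1 = 3.

3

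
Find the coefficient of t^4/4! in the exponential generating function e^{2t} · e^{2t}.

256

The EGF product rule gives c_4 = Σ_{k_1+k_2=4} C(4; k_1,k_2) · ∏ g_i(k_i), where e^{2t} gives (2)^k; e^{2t} gives (2)^k.
g_1(k) for k = 0…4: 1, 2, 4, 8, 16.
g_2(k) for k = 0…4: 1, 2, 4, 8, 16.
c_4 = Σ_k C(4,k)·g_1(k)·g_2(4−k) = 1·1·16 + 4·2·8 + 6·4·4 + 4·8·2 + 1·16·1 = 16 + 64 + 96 + 64 + 16 = 256.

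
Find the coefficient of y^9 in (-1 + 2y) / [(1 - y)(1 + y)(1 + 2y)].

Partial fractions give a closed form: a_n = (1/6)·1^n + (3/2)·(-1)^n + (-8/3)·(-2)^n.
At n = 9: a_9 = 1364.

1364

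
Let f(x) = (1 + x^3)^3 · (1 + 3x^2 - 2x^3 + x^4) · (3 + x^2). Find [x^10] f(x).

18

(1 + x^3)^3 has coefficients 1,0,0,3,0,0,3,0,0,1 for degrees 0…9.
(1 + 3x^2 - 2x^3 + x^4) has coefficients 1,0,3,-2,1,0,0,0,0,0,0 for degrees 0…10.
Finally multiplying by (3 + x^2), the product of all factors after the first has coefficients 3,0,10,-6,6,-2,1,0,0,0,0 for degrees 0…10.
[x^10] = 1·0 + 3·0 + 3·6 + 1·0 = 18.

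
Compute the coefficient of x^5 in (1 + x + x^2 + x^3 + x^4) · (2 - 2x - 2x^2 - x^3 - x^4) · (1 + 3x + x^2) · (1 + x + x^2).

(1 + x + x^2 + x^3 + x^4) has coefficients 1,1,1,1,1 for degrees 0…4.
(2 - 2x - 2x^2 - x^3 - x^4) has coefficients 2,-2,-2,-1,-1,0 for degrees 0…5.
Multiplying by (1 + 3x + x^2) gives running coefficients 2,4,-6,-9,-6,-4 for degrees 0…5.
Finally multiplying by (1 + x + x^2), the product of all factors after the first has coefficients 2,6,0,-11,-21,-19 for degrees 0…5.
[x^5] = 1·(-19) + 1·(-21) + 1·(-11) + 1·0 + 1·6 = -45.

-45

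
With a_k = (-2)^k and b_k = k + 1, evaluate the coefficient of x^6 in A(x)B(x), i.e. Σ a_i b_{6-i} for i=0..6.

31

Write out a_i and b_{6-i} for i = 0,…,6 and sum the products.
Σ = 1·7 − 2·6 + 4·5 − 8·4 + 16·3 − 32·2 + 64·1 = 31.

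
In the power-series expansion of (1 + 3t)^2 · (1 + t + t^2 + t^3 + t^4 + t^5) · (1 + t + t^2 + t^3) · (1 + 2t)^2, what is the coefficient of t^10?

265

(1 + 3t)^2 has coefficients 1,6,9 for degrees 0…2.
(1 + t + t^2 + t^3 + t^4 + t^5) has coefficients 1,1,1,1,1,1,0,0,0,0,0 for degrees 0…10.
Multiplying by (1 + t + t^2 + t^3) gives running coefficients 1,2,3,4,4,4,3,2,1,0,0 for degrees 0…10.
Finally multiplying by (1 + 2t)^2, the product of all factors after the first has coefficients 1,6,15,24,32,36,35,30,21,12,4 for degrees 0…10.
[t^10] = 1·4 + 6·12 + 9·21 = 265.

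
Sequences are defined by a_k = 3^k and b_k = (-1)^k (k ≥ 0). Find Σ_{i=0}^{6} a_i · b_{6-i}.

This is [x^6] in the product of the two ordinary generating functions.
Σ = 1·1 + 3·(-1) + 9·1 + 27·(-1) + 81·1 + 243·(-1) + 729·1 = 547.

547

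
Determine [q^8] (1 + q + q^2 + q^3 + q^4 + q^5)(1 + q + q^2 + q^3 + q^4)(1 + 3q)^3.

(1 + q + q^2 + q^3 + q^4 + q^5) has coefficients 1,1,1,1,1,1 for degrees 0…5.
(1 + q + q^2 + q^3 + q^4) has coefficients 1,1,1,1,1,0,0,0,0 for degrees 0…8.
Finally multiplying by (1 + 3q)^3, the product of all factors after the first has coefficients 1,10,37,64,64,63,54,27,0 for degrees 0…8.
[q^8] = 1·0 + 1·27 + 1·54 + 1·63 + 1·64 + 1·64 = 272.

272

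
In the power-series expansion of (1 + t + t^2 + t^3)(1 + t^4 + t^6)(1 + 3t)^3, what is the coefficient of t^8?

(1 + t + t^2 + t^3) has coefficients 1,1,1,1 for degrees 0…3.
(1 + t^4 + t^6) has coefficients 1,0,0,0,1,0,1,0,0 for degrees 0…8.
Finally multiplying by (1 + 3t)^3, the product of all factors after the first has coefficients 1,9,27,27,1,9,28,36,27 for degrees 0…8.
[t^8] = 1·27 + 1·36 + 1·28 + 1·9 = 100.

100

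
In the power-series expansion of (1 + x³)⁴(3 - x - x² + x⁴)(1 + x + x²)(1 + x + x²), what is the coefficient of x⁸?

33

(1 + x³)⁴ has coefficients 1,0,0,4,0,0,6,0,0 for degrees 0…8.
(3 - x - x² + x⁴) has coefficients 3,-1,-1,0,1,0,0,0,0 for degrees 0…8.
Multiplying by (1 + x + x²) gives running coefficients 3,2,1,-2,0,1,1,0,0 for degrees 0…8.
Finally multiplying by (1 + x + x²), the product of all factors after the first has coefficients 3,5,6,1,-1,-1,2,2,1 for degrees 0…8.
[x⁸] = 1·1 + 4·(-1) + 6·6 = 33.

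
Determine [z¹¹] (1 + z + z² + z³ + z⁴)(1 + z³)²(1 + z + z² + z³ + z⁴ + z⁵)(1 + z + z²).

33

(1 + z + z² + z³ + z⁴) has coefficients 1,1,1,1,1 for degrees 0…4.
(1 + z³)² has coefficients 1,0,0,2,0,0,1,0,0,0,0,0 for degrees 0…11.
Multiplying by (1 + z + z² + z³ + z⁴ + z⁵) gives running coefficients 1,1,1,3,3,3,3,3,3,1,1,1 for degrees 0…11.
Finally multiplying by (1 + z + z²), the product of all factors after the first has coefficients 1,2,3,5,7,9,9,9,9,7,5,3 for degrees 0…11.
[z¹¹] = 1·3 + 1·5 + 1·7 + 1·9 + 1·9 = 33.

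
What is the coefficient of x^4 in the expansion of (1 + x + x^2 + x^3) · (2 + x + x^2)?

2

(1 + x + x^2 + x^3) has coefficients 1,1,1,1 for degrees 0…3.
(2 + x + x^2) has coefficients 2,1,1,0,0 for degrees 0…4.
[x^4] = 1·0 + 1·0 + 1·1 + 1·1 = 2.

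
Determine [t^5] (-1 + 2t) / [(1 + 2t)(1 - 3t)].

-23

Partial fractions give a closed form: a_n = (-4/5)·(-2)^n + (-1/5)·3^n.
At n = 5: a_5 = -23.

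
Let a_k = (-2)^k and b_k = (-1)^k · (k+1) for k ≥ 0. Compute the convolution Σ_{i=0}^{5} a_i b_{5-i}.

This is [x^5] in the product of the two ordinary generating functions.
Σ = 1·(-6) − 2·5 + 4·(-4) − 8·3 + 16·(-2) − 32·1 = -120.

-120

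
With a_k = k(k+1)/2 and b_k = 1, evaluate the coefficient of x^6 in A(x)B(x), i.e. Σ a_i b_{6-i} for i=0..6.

Write out a_i and b_{6-i} for i = 0,…,6 and sum the products.
Σ = 0·1 + 1·1 + 3·1 + 6·1 + 10·1 + 15·1 + 21·1 = 56.

56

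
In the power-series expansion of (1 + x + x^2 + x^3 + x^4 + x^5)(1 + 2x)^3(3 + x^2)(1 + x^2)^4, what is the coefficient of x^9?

(1 + x + x^2 + x^3 + x^4 + x^5) has coefficients 1,1,1,1,1,1 for degrees 0…5.
(1 + 2x)^3 has coefficients 1,6,12,8,0,0,0,0,0,0 for degrees 0…9.
Multiplying by (3 + x^2) gives running coefficients 3,18,37,30,12,8,0,0,0,0 for degrees 0…9.
Finally multiplying by (1 + x^2)^4, the product of all factors after the first has coefficients 3,18,49,102,178,236,282,284,223,186 for degrees 0…9.
[x^9] = 1·186 + 1·223 + 1·284 + 1·282 + 1·236 + 1·178 = 1389.

1389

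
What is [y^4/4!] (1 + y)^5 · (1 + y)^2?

840

The EGF product rule gives c_4 = Σ_{k_1+k_2=4} C(4; k_1,k_2) · ∏ g_i(k_i), where (1+y)^5 gives the falling factorial (5)_k; (1+y)^2 gives the falling factorial (2)_k.
g_1(k) for k = 0…4: 1, 5, 20, 60, 120.
g_2(k) for k = 0…4: 1, 2, 2, 0, 0.
c_4 = Σ_k C(4,k)·g_1(k)·g_2(4−k) = 6·20·2 + 4·60·2 + 1·120·1 = 240 + 480 + 120 = 840.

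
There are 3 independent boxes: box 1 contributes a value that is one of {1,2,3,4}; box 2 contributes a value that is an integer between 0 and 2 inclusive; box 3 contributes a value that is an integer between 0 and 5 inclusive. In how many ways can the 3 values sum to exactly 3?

6

The generating function for the choices is (x + x^2 + x^3 + x^4)·(1 + x + x^2)·(1 + x + x^2 + x^3 + x^4 + x^5); the count is [x^3].
(x + x^2 + x^3 + x^4) has coefficients 0,1,1,1 for degrees 0…3.
(1 + x + x^2) has coefficients 1,1,1,0 for degrees 0…3.
Finally multiplying by (1 + x + x^2 + x^3 + x^4 + x^5), the product of all factors after the first has coefficients 1,2,3,3 for degrees 0…3.
[x^3] = 1·3 + 1·2 + 1·1 = 6.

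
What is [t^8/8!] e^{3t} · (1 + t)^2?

82377

The EGF product rule gives c_8 = Σ_{k_1+k_2=8} C(8; k_1,k_2) · ∏ g_i(k_i), where e^{3t} gives (3)^k; (1+t)^2 gives the falling factorial (2)_k.
g_1(k) for k = 0…8: 1, 3, 9, 27, 81, 243, 729, 2187, 6561.
g_2(k) for k = 0…8: 1, 2, 2, 0, 0, 0, 0, 0, 0.
c_8 = Σ_k C(8,k)·g_1(k)·g_2(8−k) = 28·729·2 + 8·2187·2 + 1·6561·1 = 40824 + 34992 + 6561 = 82377.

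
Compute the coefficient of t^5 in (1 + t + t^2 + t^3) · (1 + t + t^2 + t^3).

(1 + t + t^2 + t^3) has coefficients 1,1,1,1 for degrees 0…3.
(1 + t + t^2 + t^3) has coefficients 1,1,1,1,0,0 for degrees 0…5.
[t^5] = 1·0 + 1·0 + 1·1 + 1·1 = 2.

2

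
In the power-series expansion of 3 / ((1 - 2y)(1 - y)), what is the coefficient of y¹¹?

12285

Partial fractions give a closed form: a_n = (6)·2^n + (-3)·1^n.
At n = 11: a_11 = 12285.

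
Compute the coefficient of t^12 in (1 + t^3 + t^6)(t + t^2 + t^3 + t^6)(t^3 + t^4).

3

(1 + t^3 + t^6) has coefficients 1,0,0,1,0,0,1 for degrees 0…6.
(t + t^2 + t^3 + t^6) has coefficients 0,1,1,1,0,0,1,0,0,0,0,0,0 for degrees 0…12.
Finally multiplying by (t^3 + t^4), the product of all factors after the first has coefficients 0,0,0,0,1,2,2,1,0,1,1,0,0 for degrees 0…12.
[t^12] = 1·0 + 1·1 + 1·2 = 3.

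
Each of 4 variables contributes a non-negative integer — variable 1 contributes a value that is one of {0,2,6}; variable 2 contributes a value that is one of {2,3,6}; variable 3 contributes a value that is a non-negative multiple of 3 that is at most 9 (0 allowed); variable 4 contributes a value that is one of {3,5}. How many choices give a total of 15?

5

The generating function for the choices is (1 + x^2 + x^6)·(x^2 + x^3 + x^6)·(1 + x^3 + x^6 + x^9)·(x^3 + x^5); the count is [x^15].
(1 + x^2 + x^6) has coefficients 1,0,1,0,0,0,1 for degrees 0…6.
(x^2 + x^3 + x^6) has coefficients 0,0,1,1,0,0,1,0,0,0,0,0,0,0,0,0 for degrees 0…15.
Multiplying by (1 + x^3 + x^6 + x^9) gives running coefficients 0,0,1,1,0,1,2,0,1,2,0,1,2,0,0,1 for degrees 0…15.
Finally multiplying by (x^3 + x^5), the product of all factors after the first has coefficients 0,0,0,0,0,1,1,1,2,2,1,3,2,1,3,2 for degrees 0…15.
[x^15] = 1·2 + 1·1 + 1·2 = 5.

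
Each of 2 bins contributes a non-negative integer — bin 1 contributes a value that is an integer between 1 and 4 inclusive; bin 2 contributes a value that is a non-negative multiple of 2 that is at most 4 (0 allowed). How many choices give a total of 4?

The generating function for the choices is (x + x² + x³ + x⁴)·(1 + x² + x⁴); the count is [x⁴].
(x + x² + x³ + x⁴) has coefficients 0,1,1,1,1 for degrees 0…4.
(1 + x² + x⁴) has coefficients 1,0,1,0,1 for degrees 0…4.
[x⁴] = 1·0 + 1·1 + 1·0 + 1·1 = 2.

2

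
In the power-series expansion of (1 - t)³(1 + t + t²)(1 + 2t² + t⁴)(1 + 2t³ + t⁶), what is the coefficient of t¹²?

(1 - t)³ has coefficients 1,-3,3,-1 for degrees 0…3.
(1 + t + t²) has coefficients 1,1,1,0,0,0,0,0,0,0,0,0,0 for degrees 0…12.
Multiplying by (1 + 2t² + t⁴) gives running coefficients 1,1,3,2,3,1,1,0,0,0,0,0,0 for degrees 0…12.
Finally multiplying by (1 + 2t³ + t⁶), the product of all factors after the first has coefficients 1,1,3,4,5,7,6,7,5,4,3,1,1 for degrees 0…12.
[t¹²] = 1·1 − 3·1 + 3·3 − 1·4 = 3.

3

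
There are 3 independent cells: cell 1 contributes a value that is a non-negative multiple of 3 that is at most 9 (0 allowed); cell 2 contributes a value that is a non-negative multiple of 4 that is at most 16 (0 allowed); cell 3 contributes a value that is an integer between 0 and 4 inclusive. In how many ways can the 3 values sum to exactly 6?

3

The generating function for the choices is (1 + q^3 + q^6 + q^9)·(1 + q^4 + q^8 + q^12 + q^16)·(1 + q + q^2 + q^3 + q^4); the count is [q^6].
(1 + q^3 + q^6 + q^9) has coefficients 1,0,0,1,0,0,1 for degrees 0…6.
(1 + q^4 + q^8 + q^12 + q^16) has coefficients 1,0,0,0,1,0,0 for degrees 0…6.
Finally multiplying by (1 + q + q^2 + q^3 + q^4), the product of all factors after the first has coefficients 1,1,1,1,2,1,1 for degrees 0…6.
[q^6] = 1·1 + 1·1 + 1·1 = 3.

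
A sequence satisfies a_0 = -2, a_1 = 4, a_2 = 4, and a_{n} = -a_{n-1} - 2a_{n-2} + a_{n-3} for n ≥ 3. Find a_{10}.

10

The ordinary generating function has denominator 1 + q + 2q^2 - q^3.
Iterating the recurrence: a_0,…,a_{10} = -2, 4, 4, -14, 10, 22, -56, 22, 112, -212, 10.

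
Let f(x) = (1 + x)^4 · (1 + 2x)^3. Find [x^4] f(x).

(1 + x)^4 has coefficients 1,4,6,4,1 for degrees 0…4.
(1 + 2x)^3 has coefficients 1,6,12,8,0 for degrees 0…4.
[x^4] = 1·0 + 4·8 + 6·12 + 4·6 + 1·1 = 129.

129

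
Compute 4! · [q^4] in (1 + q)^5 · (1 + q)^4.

The EGF product rule gives c_4 = Σ_{k_1+k_2=4} C(4; k_1,k_2) · ∏ g_i(k_i), where (1+q)^5 gives the falling factorial (5)_k; (1+q)^4 gives the falling factorial (4)_k.
g_1(k) for k = 0…4: 1, 5, 20, 60, 120.
g_2(k) for k = 0…4: 1, 4, 12, 24, 24.
c_4 = Σ_k C(4,k)·g_1(k)·g_2(4−k) = 1·1·24 + 4·5·24 + 6·20·12 + 4·60·4 + 1·120·1 = 24 + 480 + 1440 + 960 + 120 = 3024.

3024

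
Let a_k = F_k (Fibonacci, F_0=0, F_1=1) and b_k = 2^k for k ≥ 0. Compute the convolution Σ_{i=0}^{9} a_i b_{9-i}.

880

The convolution is the t^9 coefficient of A(t)B(t).
Σ = 0·512 + 1·256 + 1·128 + 2·64 + 3·32 + 5·16 + 8·8 + 13·4 + 21·2 + 34·1 = 880.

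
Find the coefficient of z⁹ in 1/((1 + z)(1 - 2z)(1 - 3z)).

Partial fractions give a closed form: a_n = (1/12)·(-1)^n + (-4/3)·2^n + (9/4)·3^n.
At n = 9: a_9 = 43604.

43604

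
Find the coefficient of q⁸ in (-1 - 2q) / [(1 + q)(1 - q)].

Partial fractions give a closed form: a_n = (1/2)·(-1)^n + (-3/2)·1^n.
At n = 8: a_8 = -1.

-1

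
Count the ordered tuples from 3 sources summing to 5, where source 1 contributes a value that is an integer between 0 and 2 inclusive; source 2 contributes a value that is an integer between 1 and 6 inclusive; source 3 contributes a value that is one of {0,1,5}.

The generating function for the choices is (1 + t + t^2)·(t + t^2 + t^3 + t^4 + t^5 + t^6)·(1 + t + t^5); the count is [t^5].
(1 + t + t^2) has coefficients 1,1,1 for degrees 0…2.
(t + t^2 + t^3 + t^4 + t^5 + t^6) has coefficients 0,1,1,1,1,1 for degrees 0…5.
Finally multiplying by (1 + t + t^5), the product of all factors after the first has coefficients 0,1,2,2,2,2 for degrees 0…5.
[t^5] = 1·2 + 1·2 + 1·2 = 6.

6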